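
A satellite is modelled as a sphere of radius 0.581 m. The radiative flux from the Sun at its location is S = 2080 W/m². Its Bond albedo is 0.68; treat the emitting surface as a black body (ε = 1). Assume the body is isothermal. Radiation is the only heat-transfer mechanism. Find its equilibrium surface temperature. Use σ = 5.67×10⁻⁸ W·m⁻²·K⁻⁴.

At equilibrium, absorbed power = emitted power.
Absorbing cross-section = πr² = 1.060 m²; emitting surface = 4πr² = 4.242 m² (ratio 4).
(1−a)S·A_cross = εσ·A_surf·T⁴  ⇒  T⁴ = (1−a)S/(4σ).
T⁴ = 0.320·2080/(4·5.67×10⁻⁸) = 2.935×10⁹ K⁴.
T = (2.935×10⁹)^(1/4).

T ≈ 233 K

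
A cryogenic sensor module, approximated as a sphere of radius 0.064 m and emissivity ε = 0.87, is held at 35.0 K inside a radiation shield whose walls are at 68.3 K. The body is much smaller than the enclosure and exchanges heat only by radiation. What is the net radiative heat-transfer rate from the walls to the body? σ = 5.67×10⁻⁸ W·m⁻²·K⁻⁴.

For a small grey body in a large enclosure: P_net = εσA(T_body⁴ − T_wall⁴).
A = 4πr² = 0.05147 m²; T_body⁴ − T_wall⁴ = 1.501×10⁶ − 2.176×10⁷ = -2.026×10⁷ K⁴.
|P_net| = 0.87·5.67×10⁻⁸·0.05147·2.026×10⁷.

P_net ≈ 0.0514 W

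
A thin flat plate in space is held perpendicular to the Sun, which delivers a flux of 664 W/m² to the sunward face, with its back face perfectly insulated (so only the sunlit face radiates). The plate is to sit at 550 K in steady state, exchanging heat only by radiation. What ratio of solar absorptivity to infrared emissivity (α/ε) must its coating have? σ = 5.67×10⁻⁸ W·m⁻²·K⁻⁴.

Balance: αS·A = εσ·1A·T⁴ ⇒ α/ε = σT⁴/S.
α/ε = 5.67×10⁻⁸·(550)⁴/664 = 5.67×10⁻⁸·9.151×10¹⁰/664.

α/ε ≈ 7.81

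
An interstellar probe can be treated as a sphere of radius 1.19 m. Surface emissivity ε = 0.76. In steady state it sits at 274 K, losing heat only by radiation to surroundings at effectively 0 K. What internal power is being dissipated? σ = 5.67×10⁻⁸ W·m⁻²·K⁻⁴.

Steady state: P = εσA T⁴.
A = 4πr² = 17.80 m²; T⁴ = (274)⁴ = 5.636×10⁹ K⁴.
P = 0.76 × 5.67×10⁻⁸ × 17.80 × 5.636×10⁹.

P ≈ 4320 W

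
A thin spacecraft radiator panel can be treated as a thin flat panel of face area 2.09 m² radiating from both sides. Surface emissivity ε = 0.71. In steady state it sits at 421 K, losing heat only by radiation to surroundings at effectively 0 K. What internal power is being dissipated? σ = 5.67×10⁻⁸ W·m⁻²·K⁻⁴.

Steady state: P = εσA T⁴.
A = 2·2.09 = 4.180 m²; T⁴ = (421)⁴ = 3.141×10¹⁰ K⁴.
P = 0.71 × 5.67×10⁻⁸ × 4.180 × 3.141×10¹⁰.

P ≈ 5290 W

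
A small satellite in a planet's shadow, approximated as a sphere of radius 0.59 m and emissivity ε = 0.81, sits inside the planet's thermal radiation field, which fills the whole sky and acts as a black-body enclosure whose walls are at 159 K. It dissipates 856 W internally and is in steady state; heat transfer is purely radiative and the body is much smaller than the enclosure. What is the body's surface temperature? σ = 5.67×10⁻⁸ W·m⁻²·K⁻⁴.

T ≈ 265 K

For a small grey body in a large enclosure, net radiated power = εσA(T⁴ − T_w⁴).
Steady state: P = εσA(T⁴ − T_w⁴) with A = 4πr² = 4.374 m².
T⁴ = P/(εσA) + T_w⁴ = 856/(0.81·5.67×10⁻⁸·4.374) + (159)⁴
    = 4.261×10⁹ + 6.391×10⁸ = 4.900×10⁹ K⁴.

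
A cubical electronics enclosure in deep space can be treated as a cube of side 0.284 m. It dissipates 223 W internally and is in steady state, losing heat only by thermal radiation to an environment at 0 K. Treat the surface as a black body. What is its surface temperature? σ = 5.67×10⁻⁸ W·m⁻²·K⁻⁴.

T ≈ 300 K

Steady state: internal power = radiated power, P = εσA T⁴.
Radiating area A = 6L² = 0.4839 m².
T⁴ = P/(εσA) = 223/(1.0·5.67×10⁻⁸·0.4839) = 8.127×10⁹ K⁴.
T = (8.127×10⁹)^(1/4).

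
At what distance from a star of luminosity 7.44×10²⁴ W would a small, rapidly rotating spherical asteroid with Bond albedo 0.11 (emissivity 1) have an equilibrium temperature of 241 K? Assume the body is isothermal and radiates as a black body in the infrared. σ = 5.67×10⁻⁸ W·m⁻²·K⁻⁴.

For an isothermal black-emitting sphere, (1−a)S·πr² = σ·4πr²·T⁴ ⇒ S = 4σT⁴/(1−a).
S = 4·5.67×10⁻⁸·(241)⁴/0.890 = 859.6 W/m².
Flux falls as S = L/(4πd²), so d = √(L/(4πS)) = √(7.44×10²⁴/(4π·859.6)).

d ≈ 2.62×10¹⁰ m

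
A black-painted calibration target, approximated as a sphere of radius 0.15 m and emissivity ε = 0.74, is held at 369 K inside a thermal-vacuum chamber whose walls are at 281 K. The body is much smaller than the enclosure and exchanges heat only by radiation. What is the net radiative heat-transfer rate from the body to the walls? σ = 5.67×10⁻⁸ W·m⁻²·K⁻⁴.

P_net ≈ 146 W

For a small grey body in a large enclosure: P_net = εσA(T_body⁴ − T_wall⁴).
A = 4πr² = 0.2827 m²; T_body⁴ − T_wall⁴ = 1.854×10¹⁰ − 6.235×10⁹ = 1.230×10¹⁰ K⁴.
|P_net| = 0.74·5.67×10⁻⁸·0.2827·1.230×10¹⁰.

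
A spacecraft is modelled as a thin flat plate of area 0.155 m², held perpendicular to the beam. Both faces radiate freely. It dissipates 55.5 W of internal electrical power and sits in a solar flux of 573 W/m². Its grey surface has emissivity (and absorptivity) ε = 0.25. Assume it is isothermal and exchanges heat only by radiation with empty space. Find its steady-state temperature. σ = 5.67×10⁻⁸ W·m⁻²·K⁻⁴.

T ≈ 365 K

At steady state, absorbed solar power + internal power = radiated power.
Absorbed: α·S·A_cross = 0.25·573·0.1550 = 22.20 W (cross-section A).
Total input = 22.20 + 55.5 = 77.70 W.
Radiated: εσ·A_surf·T⁴ with A_surf = 2A = 0.3100 m².
T⁴ = 77.70/(0.25·5.67×10⁻⁸·0.3100) = 1.768×10¹⁰ K⁴.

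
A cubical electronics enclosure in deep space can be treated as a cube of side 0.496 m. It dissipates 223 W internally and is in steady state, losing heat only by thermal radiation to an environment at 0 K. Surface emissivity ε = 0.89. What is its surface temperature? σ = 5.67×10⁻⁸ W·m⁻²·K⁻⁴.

T ≈ 234 K

Steady state: internal power = radiated power, P = εσA T⁴.
Radiating area A = 6L² = 1.476 m².
T⁴ = P/(εσA) = 223/(0.89·5.67×10⁻⁸·1.476) = 2.994×10⁹ K⁴.
T = (2.994×10⁹)^(1/4).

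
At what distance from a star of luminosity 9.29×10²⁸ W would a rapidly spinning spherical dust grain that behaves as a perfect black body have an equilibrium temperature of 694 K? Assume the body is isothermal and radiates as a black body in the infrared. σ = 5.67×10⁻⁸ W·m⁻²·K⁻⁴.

For an isothermal black-emitting sphere, (1−a)S·πr² = σ·4πr²·T⁴ ⇒ S = 4σT⁴/(1−a).
S = 4·5.67×10⁻⁸·(694)⁴/1.00 = 52610 W/m².
Flux falls as S = L/(4πd²), so d = √(L/(4πS)) = √(9.29×10²⁸/(4π·52610)).

d ≈ 3.75×10¹¹ m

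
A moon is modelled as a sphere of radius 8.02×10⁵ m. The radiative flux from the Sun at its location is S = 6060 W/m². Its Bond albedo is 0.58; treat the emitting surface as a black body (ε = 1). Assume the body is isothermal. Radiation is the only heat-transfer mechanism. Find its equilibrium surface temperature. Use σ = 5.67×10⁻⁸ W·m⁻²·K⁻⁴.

At equilibrium, absorbed power = emitted power.
Absorbing cross-section = πr² = 2.021×10¹² m²; emitting surface = 4πr² = 8.083×10¹² m² (ratio 4).
(1−a)S·A_cross = εσ·A_surf·T⁴  ⇒  T⁴ = (1−a)S/(4σ).
T⁴ = 0.420·6060/(4·5.67×10⁻⁸) = 1.122×10¹⁰ K⁴.
T = (1.122×10¹⁰)^(1/4).

T ≈ 325 K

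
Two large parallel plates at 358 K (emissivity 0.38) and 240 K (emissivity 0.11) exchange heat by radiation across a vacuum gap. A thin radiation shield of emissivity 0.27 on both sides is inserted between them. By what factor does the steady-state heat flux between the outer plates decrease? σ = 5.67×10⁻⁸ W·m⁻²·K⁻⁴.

factor ≈ 1.60

Without shield: q₀ = σΔ(T⁴)/(1/ε₁+1/ε₂−1) with denominator 10.72.
With shield the two gaps are in series; the resistances add: (1/ε₁+1/ε_s−1)+(1/ε_s+1/ε₂−1) = 5.335+11.79 = 17.13.
Heat-flux ratio q₀/q = 17.13/10.72.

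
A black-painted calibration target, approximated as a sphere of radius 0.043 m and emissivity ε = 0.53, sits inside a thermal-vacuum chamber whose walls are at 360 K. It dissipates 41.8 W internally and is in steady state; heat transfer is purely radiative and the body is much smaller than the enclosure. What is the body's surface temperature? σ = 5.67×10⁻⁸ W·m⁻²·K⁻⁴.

T ≈ 526 K

For a small grey body in a large enclosure, net radiated power = εσA(T⁴ − T_w⁴).
Steady state: P = εσA(T⁴ − T_w⁴) with A = 4πr² = 0.02324 m².
T⁴ = P/(εσA) + T_w⁴ = 41.8/(0.53·5.67×10⁻⁸·0.02324) + (360)⁴
    = 5.986×10¹⁰ + 1.680×10¹⁰ = 7.666×10¹⁰ K⁴.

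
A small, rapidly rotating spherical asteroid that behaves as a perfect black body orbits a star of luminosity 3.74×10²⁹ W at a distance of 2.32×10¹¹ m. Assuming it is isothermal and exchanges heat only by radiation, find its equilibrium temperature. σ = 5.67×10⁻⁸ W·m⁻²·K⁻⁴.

T ≈ 1250 K

First find the stellar flux at distance d: S = L/(4πd²) = 3.74×10²⁹/(4π·(2.32×10¹¹)²) = 5.529×10⁵ W/m².
For an isothermal sphere, absorbed (1−a)S·πr² = emitted σ·4πr²·T⁴, so T⁴ = (1−a)S/(4σ).
T⁴ = 1.00·5.529×10⁵/(4·5.67×10⁻⁸) = 2.438×10¹² K⁴.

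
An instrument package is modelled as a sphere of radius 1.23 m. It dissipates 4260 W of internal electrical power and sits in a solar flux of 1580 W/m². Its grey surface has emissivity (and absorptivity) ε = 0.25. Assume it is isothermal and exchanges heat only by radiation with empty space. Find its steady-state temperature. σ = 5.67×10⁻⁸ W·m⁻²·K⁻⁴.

At steady state, absorbed solar power + internal power = radiated power.
Absorbed: α·S·A_cross = 0.25·1580·4.753 = 1877 W (cross-section πr²).
Total input = 1877 + 4260 = 6137 W.
Radiated: εσ·A_surf·T⁴ with A_surf = 4πr² = 19.01 m².
T⁴ = 6137/(0.25·5.67×10⁻⁸·19.01) = 2.277×10¹⁰ K⁴.

T ≈ 388 K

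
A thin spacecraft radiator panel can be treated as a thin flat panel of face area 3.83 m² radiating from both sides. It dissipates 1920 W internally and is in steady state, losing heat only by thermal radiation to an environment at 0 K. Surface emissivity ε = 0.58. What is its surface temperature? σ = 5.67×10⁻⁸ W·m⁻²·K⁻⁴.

Steady state: internal power = radiated power, P = εσA T⁴.
Radiating area A = 2·3.83 = 7.660 m².
T⁴ = P/(εσA) = 1920/(0.58·5.67×10⁻⁸·7.660) = 7.622×10⁹ K⁴.
T = (7.622×10⁹)^(1/4).

T ≈ 295 K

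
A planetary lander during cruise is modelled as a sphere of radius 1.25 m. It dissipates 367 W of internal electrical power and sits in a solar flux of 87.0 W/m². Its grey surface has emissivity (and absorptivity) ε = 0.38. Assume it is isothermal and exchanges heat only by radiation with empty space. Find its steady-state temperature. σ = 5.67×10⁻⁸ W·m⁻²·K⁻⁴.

At steady state, absorbed solar power + internal power = radiated power.
Absorbed: α·S·A_cross = 0.38·87.0·4.909 = 162.3 W (cross-section πr²).
Total input = 162.3 + 367 = 529.3 W.
Radiated: εσ·A_surf·T⁴ with A_surf = 4πr² = 19.63 m².
T⁴ = 529.3/(0.38·5.67×10⁻⁸·19.63) = 1.251×10⁹ K⁴.

T ≈ 188 K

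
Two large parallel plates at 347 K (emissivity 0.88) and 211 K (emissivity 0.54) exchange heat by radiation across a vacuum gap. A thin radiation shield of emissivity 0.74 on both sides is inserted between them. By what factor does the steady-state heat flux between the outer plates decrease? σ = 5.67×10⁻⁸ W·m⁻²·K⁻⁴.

Without shield: q₀ = σΔ(T⁴)/(1/ε₁+1/ε₂−1) with denominator 1.988.
With shield the two gaps are in series; the resistances add: (1/ε₁+1/ε_s−1)+(1/ε_s+1/ε₂−1) = 1.488+2.203 = 3.691.
Heat-flux ratio q₀/q = 3.691/1.988.

factor ≈ 1.86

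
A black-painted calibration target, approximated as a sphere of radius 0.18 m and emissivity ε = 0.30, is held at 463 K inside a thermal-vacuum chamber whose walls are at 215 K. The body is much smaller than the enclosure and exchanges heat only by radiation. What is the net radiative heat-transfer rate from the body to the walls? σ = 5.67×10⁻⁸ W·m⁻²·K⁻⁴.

P_net ≈ 303 W

For a small grey body in a large enclosure: P_net = εσA(T_body⁴ − T_wall⁴).
A = 4πr² = 0.4072 m²; T_body⁴ − T_wall⁴ = 4.595×10¹⁰ − 2.137×10⁹ = 4.382×10¹⁰ K⁴.
|P_net| = 0.30·5.67×10⁻⁸·0.4072·4.382×10¹⁰.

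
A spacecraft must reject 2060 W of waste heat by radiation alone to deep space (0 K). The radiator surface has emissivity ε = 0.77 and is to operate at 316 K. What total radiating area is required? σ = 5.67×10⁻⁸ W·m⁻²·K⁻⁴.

A ≈ 4.73 m²

P = εσA T⁴ ⇒ A = P/(εσT⁴).
T⁴ = 9.971×10⁹ K⁴.
A = 2060/(0.77 × 5.67×10⁻⁸ × 9.971×10⁹).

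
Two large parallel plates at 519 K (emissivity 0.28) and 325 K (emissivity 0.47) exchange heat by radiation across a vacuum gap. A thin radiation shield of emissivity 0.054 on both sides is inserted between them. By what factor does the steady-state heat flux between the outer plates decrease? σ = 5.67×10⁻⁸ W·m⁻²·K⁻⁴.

Without shield: q₀ = σΔ(T⁴)/(1/ε₁+1/ε₂−1) with denominator 4.699.
With shield the two gaps are in series; the resistances add: (1/ε₁+1/ε_s−1)+(1/ε_s+1/ε₂−1) = 21.09+19.65 = 40.74.
Heat-flux ratio q₀/q = 40.74/4.699.

factor ≈ 8.67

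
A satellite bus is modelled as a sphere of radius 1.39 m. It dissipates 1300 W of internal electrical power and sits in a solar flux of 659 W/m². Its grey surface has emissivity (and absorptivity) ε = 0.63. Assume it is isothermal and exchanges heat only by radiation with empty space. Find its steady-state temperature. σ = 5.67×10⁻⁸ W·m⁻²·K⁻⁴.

At steady state, absorbed solar power + internal power = radiated power.
Absorbed: α·S·A_cross = 0.63·659·6.070 = 2520 W (cross-section πr²).
Total input = 2520 + 1300 = 3820 W.
Radiated: εσ·A_surf·T⁴ with A_surf = 4πr² = 24.28 m².
T⁴ = 3820/(0.63·5.67×10⁻⁸·24.28) = 4.405×10⁹ K⁴.

T ≈ 258 K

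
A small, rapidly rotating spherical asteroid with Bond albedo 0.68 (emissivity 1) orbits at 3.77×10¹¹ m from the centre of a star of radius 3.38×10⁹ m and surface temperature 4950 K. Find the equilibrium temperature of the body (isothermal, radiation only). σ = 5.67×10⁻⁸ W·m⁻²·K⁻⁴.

T ≈ 249 K

The star's surface emits σT_*⁴; at distance d the flux is S = σT_*⁴(R_*/d)².
S = 5.67×10⁻⁸·(4950)⁴·(3.38×10⁹/3.77×10¹¹)² = 2736 W/m².
For an isothermal sphere T⁴ = (1−a)S/(4σ) = 3.861×10⁹ K⁴.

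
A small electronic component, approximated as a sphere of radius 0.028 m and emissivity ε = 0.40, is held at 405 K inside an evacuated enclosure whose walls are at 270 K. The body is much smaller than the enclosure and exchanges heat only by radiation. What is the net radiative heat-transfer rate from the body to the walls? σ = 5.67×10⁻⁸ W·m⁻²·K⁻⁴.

P_net ≈ 4.82 W

For a small grey body in a large enclosure: P_net = εσA(T_body⁴ − T_wall⁴).
A = 4πr² = 0.009852 m²; T_body⁴ − T_wall⁴ = 2.690×10¹⁰ − 5.314×10⁹ = 2.159×10¹⁰ K⁴.
|P_net| = 0.40·5.67×10⁻⁸·0.009852·2.159×10¹⁰.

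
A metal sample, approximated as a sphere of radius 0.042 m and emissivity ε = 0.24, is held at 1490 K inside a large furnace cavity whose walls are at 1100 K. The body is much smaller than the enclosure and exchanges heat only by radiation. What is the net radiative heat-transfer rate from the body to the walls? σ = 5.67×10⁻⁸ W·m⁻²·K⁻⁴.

For a small grey body in a large enclosure: P_net = εσA(T_body⁴ − T_wall⁴).
A = 4πr² = 0.02217 m²; T_body⁴ − T_wall⁴ = 4.929×10¹² − 1.464×10¹² = 3.465×10¹² K⁴.
|P_net| = 0.24·5.67×10⁻⁸·0.02217·3.465×10¹².

P_net ≈ 1050 W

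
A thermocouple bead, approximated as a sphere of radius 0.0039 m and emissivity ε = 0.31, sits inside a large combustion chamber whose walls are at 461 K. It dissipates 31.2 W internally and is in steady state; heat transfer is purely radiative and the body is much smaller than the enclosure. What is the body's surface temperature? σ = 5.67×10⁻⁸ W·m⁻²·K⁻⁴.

T ≈ 1750 K

For a small grey body in a large enclosure, net radiated power = εσA(T⁴ − T_w⁴).
Steady state: P = εσA(T⁴ − T_w⁴) with A = 4πr² = 1.911×10⁻⁴ m².
T⁴ = P/(εσA) + T_w⁴ = 31.2/(0.31·5.67×10⁻⁸·1.911×10⁻⁴) + (461)⁴
    = 9.287×10¹² + 4.517×10¹⁰ = 9.332×10¹² K⁴.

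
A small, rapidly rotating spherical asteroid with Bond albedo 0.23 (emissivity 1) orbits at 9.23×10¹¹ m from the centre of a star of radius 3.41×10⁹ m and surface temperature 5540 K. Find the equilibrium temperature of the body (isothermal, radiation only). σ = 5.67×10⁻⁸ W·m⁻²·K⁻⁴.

T ≈ 223 K

The star's surface emits σT_*⁴; at distance d the flux is S = σT_*⁴(R_*/d)².
S = 5.67×10⁻⁸·(5540)⁴·(3.41×10⁹/9.23×10¹¹)² = 729.0 W/m².
For an isothermal sphere T⁴ = (1−a)S/(4σ) = 2.475×10⁹ K⁴.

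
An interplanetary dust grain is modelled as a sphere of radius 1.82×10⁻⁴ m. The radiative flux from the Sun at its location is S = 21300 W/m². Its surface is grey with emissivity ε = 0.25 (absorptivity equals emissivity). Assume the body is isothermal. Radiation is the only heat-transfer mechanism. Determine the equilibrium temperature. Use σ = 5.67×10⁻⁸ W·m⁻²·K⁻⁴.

At equilibrium, absorbed power = emitted power.
Absorbing cross-section = πr² = 1.041×10⁻⁷ m²; emitting surface = 4πr² = 4.162×10⁻⁷ m² (ratio 4).
εS·A_cross = εσ·A_surf·T⁴  ⇒  T⁴ = S/(4σ)   (ε cancels).
T⁴ = 21300/(4·5.67×10⁻⁸) = 9.392×10¹⁰ K⁴.
T = (9.392×10¹⁰)^(1/4).

T ≈ 554 K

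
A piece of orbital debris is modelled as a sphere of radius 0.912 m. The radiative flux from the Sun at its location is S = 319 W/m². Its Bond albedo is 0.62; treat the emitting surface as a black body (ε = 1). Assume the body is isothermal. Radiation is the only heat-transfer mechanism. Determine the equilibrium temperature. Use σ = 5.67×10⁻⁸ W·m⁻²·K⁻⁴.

At equilibrium, absorbed power = emitted power.
Absorbing cross-section = πr² = 2.613 m²; emitting surface = 4πr² = 10.45 m² (ratio 4).
(1−a)S·A_cross = εσ·A_surf·T⁴  ⇒  T⁴ = (1−a)S/(4σ).
T⁴ = 0.380·319/(4·5.67×10⁻⁸) = 5.345×10⁸ K⁴.
T = (5.345×10⁸)^(1/4).

T ≈ 152 K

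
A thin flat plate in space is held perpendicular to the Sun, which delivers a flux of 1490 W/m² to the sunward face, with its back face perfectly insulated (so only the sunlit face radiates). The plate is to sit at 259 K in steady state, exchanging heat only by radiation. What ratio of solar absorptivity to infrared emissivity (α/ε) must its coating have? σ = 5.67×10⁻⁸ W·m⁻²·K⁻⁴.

α/ε ≈ 0.171

Balance: αS·A = εσ·1A·T⁴ ⇒ α/ε = σT⁴/S.
α/ε = 5.67×10⁻⁸·(259)⁴/1490 = 5.67×10⁻⁸·4.500×10⁹/1490.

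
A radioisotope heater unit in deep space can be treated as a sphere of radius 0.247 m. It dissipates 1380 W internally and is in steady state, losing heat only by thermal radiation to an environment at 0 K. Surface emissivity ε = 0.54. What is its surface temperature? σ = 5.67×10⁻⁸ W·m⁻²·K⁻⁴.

T ≈ 492 K

Steady state: internal power = radiated power, P = εσA T⁴.
Radiating area A = 4πr² = 0.7667 m².
T⁴ = P/(εσA) = 1380/(0.54·5.67×10⁻⁸·0.7667) = 5.879×10¹⁰ K⁴.
T = (5.879×10¹⁰)^(1/4).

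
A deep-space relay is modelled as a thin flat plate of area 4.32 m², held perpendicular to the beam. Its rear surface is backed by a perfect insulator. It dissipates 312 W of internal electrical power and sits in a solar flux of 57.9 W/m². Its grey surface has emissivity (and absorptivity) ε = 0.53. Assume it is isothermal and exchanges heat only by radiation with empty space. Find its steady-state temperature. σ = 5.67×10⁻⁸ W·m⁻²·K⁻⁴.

T ≈ 242 K

At steady state, absorbed solar power + internal power = radiated power.
Absorbed: α·S·A_cross = 0.53·57.9·4.320 = 132.6 W (cross-section A).
Total input = 132.6 + 312 = 444.6 W.
Radiated: εσ·A_surf·T⁴ with A_surf = A = 4.320 m².
T⁴ = 444.6/(0.53·5.67×10⁻⁸·4.320) = 3.424×10⁹ K⁴.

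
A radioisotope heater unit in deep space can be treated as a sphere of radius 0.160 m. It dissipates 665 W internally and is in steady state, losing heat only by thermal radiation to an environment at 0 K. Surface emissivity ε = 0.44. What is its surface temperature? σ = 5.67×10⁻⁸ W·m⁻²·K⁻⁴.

T ≈ 537 K

Steady state: internal power = radiated power, P = εσA T⁴.
Radiating area A = 4πr² = 0.3217 m².
T⁴ = P/(εσA) = 665/(0.44·5.67×10⁻⁸·0.3217) = 8.286×10¹⁰ K⁴.
T = (8.286×10¹⁰)^(1/4).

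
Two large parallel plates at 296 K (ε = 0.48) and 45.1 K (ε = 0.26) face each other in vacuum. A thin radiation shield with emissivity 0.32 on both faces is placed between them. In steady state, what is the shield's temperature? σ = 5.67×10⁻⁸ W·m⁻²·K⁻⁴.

In steady state the net flux on the hot side equals that on the cold side.
σ(T₁⁴−T_s⁴)/D₁ = σ(T_s⁴−T₂⁴)/D₂, with D₁ = 1/ε₁+1/ε_s−1 = 4.208, D₂ = 1/ε_s+1/ε₂−1 = 5.971.
Solve for T_s⁴: T_s⁴ = (D₂·T₁⁴ + D₁·T₂⁴)/(D₁+D₂) = 4.505×10⁹ K⁴.

T_s ≈ 259 K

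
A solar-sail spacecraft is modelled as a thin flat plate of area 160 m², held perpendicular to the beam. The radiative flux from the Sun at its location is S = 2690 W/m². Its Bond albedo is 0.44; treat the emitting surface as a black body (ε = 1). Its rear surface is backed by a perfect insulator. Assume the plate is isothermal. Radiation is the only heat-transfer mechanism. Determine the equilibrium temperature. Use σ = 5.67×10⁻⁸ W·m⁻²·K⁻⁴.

At equilibrium, absorbed power = emitted power.
Absorbing cross-section = A = 160.0 m²; emitting surface = A = 160.0 m² (ratio 1).
(1−a)S·A_cross = εσ·A_surf·T⁴  ⇒  T⁴ = (1−a)S/(1σ).
T⁴ = 0.560·2690/(1·5.67×10⁻⁸) = 2.657×10¹⁰ K⁴.
T = (2.657×10¹⁰)^(1/4).

T ≈ 404 K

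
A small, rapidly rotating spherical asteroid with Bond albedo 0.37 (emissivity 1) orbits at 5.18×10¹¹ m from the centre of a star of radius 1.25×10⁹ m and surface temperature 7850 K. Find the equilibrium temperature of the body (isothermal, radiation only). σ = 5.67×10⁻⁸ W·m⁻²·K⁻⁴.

The star's surface emits σT_*⁴; at distance d the flux is S = σT_*⁴(R_*/d)².
S = 5.67×10⁻⁸·(7850)⁴·(1.25×10⁹/5.18×10¹¹)² = 1254 W/m².
For an isothermal sphere T⁴ = (1−a)S/(4σ) = 3.483×10⁹ K⁴.

T ≈ 243 K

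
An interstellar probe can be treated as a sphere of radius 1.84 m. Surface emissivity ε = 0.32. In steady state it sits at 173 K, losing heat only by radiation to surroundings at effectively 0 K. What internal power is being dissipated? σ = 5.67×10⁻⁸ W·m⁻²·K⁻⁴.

P ≈ 691 W

Steady state: P = εσA T⁴.
A = 4πr² = 42.54 m²; T⁴ = (173)⁴ = 8.957×10⁸ K⁴.
P = 0.32 × 5.67×10⁻⁸ × 42.54 × 8.957×10⁸.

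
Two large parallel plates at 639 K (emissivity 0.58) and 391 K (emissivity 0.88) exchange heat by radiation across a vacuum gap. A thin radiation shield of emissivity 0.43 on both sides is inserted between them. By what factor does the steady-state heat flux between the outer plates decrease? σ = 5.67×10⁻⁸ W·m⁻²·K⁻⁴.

Without shield: q₀ = σΔ(T⁴)/(1/ε₁+1/ε₂−1) with denominator 1.861.
With shield the two gaps are in series; the resistances add: (1/ε₁+1/ε_s−1)+(1/ε_s+1/ε₂−1) = 3.050+2.462 = 5.512.
Heat-flux ratio q₀/q = 5.512/1.861.

factor ≈ 2.96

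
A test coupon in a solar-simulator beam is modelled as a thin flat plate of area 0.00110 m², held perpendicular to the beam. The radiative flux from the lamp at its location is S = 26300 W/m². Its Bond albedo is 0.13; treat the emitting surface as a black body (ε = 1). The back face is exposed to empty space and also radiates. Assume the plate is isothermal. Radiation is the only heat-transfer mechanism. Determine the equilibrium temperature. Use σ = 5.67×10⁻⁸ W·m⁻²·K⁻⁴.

At equilibrium, absorbed power = emitted power.
Absorbing cross-section = A = 0.001100 m²; emitting surface = 2A = 0.002200 m² (ratio 2).
(1−a)S·A_cross = εσ·A_surf·T⁴  ⇒  T⁴ = (1−a)S/(2σ).
T⁴ = 0.870·26300/(2·5.67×10⁻⁸) = 2.018×10¹¹ K⁴.
T = (2.018×10¹¹)^(1/4).

T ≈ 670 K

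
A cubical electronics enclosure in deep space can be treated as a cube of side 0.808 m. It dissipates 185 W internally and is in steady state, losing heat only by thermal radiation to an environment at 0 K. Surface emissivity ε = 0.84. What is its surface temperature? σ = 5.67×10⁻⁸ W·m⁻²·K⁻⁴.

T ≈ 177 K

Steady state: internal power = radiated power, P = εσA T⁴.
Radiating area A = 6L² = 3.917 m².
T⁴ = P/(εσA) = 185/(0.84·5.67×10⁻⁸·3.917) = 9.916×10⁸ K⁴.
T = (9.916×10⁸)^(1/4).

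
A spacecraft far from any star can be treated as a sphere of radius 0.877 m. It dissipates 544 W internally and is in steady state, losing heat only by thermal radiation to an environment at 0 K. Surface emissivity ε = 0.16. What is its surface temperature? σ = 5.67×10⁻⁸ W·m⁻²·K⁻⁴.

Steady state: internal power = radiated power, P = εσA T⁴.
Radiating area A = 4πr² = 9.665 m².
T⁴ = P/(εσA) = 544/(0.16·5.67×10⁻⁸·9.665) = 6.204×10⁹ K⁴.
T = (6.204×10⁹)^(1/4).

T ≈ 281 K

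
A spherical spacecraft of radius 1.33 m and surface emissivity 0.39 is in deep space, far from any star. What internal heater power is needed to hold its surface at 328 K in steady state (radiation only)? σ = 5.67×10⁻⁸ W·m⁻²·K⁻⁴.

P = εσ·4πr²·T⁴.
4πr² = 22.23 m²; T⁴ = 1.157×10¹⁰ K⁴.
P = 0.39·5.67×10⁻⁸·22.23·1.157×10¹⁰.

P ≈ 5690 W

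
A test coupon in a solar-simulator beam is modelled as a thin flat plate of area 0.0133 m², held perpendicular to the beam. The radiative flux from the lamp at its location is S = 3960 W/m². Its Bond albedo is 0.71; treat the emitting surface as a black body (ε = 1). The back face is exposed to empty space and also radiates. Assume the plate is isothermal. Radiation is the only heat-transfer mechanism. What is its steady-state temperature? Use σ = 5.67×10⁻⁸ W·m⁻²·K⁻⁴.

At equilibrium, absorbed power = emitted power.
Absorbing cross-section = A = 0.01330 m²; emitting surface = 2A = 0.02660 m² (ratio 2).
(1−a)S·A_cross = εσ·A_surf·T⁴  ⇒  T⁴ = (1−a)S/(2σ).
T⁴ = 0.290·3960/(2·5.67×10⁻⁸) = 1.013×10¹⁰ K⁴.
T = (1.013×10¹⁰)^(1/4).

T ≈ 317 K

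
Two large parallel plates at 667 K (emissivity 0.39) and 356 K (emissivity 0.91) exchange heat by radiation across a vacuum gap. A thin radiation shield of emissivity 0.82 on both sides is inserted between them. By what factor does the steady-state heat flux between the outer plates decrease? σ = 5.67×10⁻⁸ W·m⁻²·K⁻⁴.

factor ≈ 1.54

Without shield: q₀ = σΔ(T⁴)/(1/ε₁+1/ε₂−1) with denominator 2.663.
With shield the two gaps are in series; the resistances add: (1/ε₁+1/ε_s−1)+(1/ε_s+1/ε₂−1) = 2.784+1.318 = 4.102.
Heat-flux ratio q₀/q = 4.102/2.663.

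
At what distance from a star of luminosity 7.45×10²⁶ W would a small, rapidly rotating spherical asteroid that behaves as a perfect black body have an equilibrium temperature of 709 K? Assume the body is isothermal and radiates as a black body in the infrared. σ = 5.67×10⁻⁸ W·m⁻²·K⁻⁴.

For an isothermal black-emitting sphere, (1−a)S·πr² = σ·4πr²·T⁴ ⇒ S = 4σT⁴/(1−a).
S = 4·5.67×10⁻⁸·(709)⁴/1.00 = 57310 W/m².
Flux falls as S = L/(4πd²), so d = √(L/(4πS)) = √(7.45×10²⁶/(4π·57310)).

d ≈ 3.22×10¹⁰ m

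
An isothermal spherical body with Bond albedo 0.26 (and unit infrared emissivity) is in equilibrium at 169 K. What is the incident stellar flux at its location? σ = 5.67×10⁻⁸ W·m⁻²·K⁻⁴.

S ≈ 250 W/m²

(1−a)S·πr² = σ·4πr²·T⁴ ⇒ S = 4σT⁴/(1−a).
S = 4·5.67×10⁻⁸·8.157×10⁸/0.740.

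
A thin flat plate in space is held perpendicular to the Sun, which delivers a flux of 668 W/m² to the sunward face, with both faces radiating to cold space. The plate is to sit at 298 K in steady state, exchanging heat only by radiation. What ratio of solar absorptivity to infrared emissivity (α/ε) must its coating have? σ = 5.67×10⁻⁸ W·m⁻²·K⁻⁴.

α/ε ≈ 1.34

Balance: αS·A = εσ·2A·T⁴ ⇒ α/ε = 2σT⁴/S.
α/ε = 2·5.67×10⁻⁸·(298)⁴/668 = 2·5.67×10⁻⁸·7.886×10⁹/668.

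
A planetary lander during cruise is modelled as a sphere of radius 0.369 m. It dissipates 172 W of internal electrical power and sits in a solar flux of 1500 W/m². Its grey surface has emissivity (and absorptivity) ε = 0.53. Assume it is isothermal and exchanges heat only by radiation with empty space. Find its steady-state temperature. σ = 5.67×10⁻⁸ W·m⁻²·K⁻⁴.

At steady state, absorbed solar power + internal power = radiated power.
Absorbed: α·S·A_cross = 0.53·1500·0.4278 = 340.1 W (cross-section πr²).
Total input = 340.1 + 172 = 512.1 W.
Radiated: εσ·A_surf·T⁴ with A_surf = 4πr² = 1.711 m².
T⁴ = 512.1/(0.53·5.67×10⁻⁸·1.711) = 9.959×10⁹ K⁴.

T ≈ 316 K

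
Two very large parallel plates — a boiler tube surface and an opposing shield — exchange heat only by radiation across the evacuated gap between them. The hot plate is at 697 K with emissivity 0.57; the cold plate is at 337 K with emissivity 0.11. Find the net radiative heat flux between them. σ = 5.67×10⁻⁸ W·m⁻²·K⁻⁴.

q ≈ 1280 W/m²

For two infinite grey parallel plates, q = σ(T₁⁴ − T₂⁴)/(1/ε₁ + 1/ε₂ − 1).
T₁⁴ − T₂⁴ = 2.360×10¹¹ − 1.290×10¹⁰ = 2.231×10¹¹ K⁴.
1/ε₁ + 1/ε₂ − 1 = 1.754 + 9.091 − 1 = 9.845.
q = 5.67×10⁻⁸ × 2.231×10¹¹ / 9.845.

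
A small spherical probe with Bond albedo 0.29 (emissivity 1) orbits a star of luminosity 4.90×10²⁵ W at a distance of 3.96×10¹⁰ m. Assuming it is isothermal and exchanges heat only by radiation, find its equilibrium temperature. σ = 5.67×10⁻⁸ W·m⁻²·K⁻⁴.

T ≈ 297 K

First find the stellar flux at distance d: S = L/(4πd²) = 4.90×10²⁵/(4π·(3.96×10¹⁰)²) = 2487 W/m².
For an isothermal sphere, absorbed (1−a)S·πr² = emitted σ·4πr²·T⁴, so T⁴ = (1−a)S/(4σ).
T⁴ = 0.710·2487/(4·5.67×10⁻⁸) = 7.784×10⁹ K⁴.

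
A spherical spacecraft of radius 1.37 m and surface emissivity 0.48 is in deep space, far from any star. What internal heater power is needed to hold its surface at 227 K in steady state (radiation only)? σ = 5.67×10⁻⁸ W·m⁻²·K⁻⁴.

P = εσ·4πr²·T⁴.
4πr² = 23.59 m²; T⁴ = 2.655×10⁹ K⁴.
P = 0.48·5.67×10⁻⁸·23.59·2.655×10⁹.

P ≈ 1700 W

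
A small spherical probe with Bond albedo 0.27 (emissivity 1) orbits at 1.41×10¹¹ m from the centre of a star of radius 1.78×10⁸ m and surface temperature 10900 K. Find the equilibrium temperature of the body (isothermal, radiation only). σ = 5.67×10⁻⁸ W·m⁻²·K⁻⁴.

T ≈ 253 K

The star's surface emits σT_*⁴; at distance d the flux is S = σT_*⁴(R_*/d)².
S = 5.67×10⁻⁸·(10900)⁴·(1.78×10⁸/1.41×10¹¹)² = 1276 W/m².
For an isothermal sphere T⁴ = (1−a)S/(4σ) = 4.106×10⁹ K⁴.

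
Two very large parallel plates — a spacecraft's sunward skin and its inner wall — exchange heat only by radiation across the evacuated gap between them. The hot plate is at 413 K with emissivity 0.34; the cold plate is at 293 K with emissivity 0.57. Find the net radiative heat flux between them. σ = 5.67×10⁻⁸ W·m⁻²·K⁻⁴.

For two infinite grey parallel plates, q = σ(T₁⁴ − T₂⁴)/(1/ε₁ + 1/ε₂ − 1).
T₁⁴ − T₂⁴ = 2.909×10¹⁰ − 7.370×10⁹ = 2.172×10¹⁰ K⁴.
1/ε₁ + 1/ε₂ − 1 = 2.941 + 1.754 − 1 = 3.696.
q = 5.67×10⁻⁸ × 2.172×10¹⁰ / 3.696.

q ≈ 333 W/m²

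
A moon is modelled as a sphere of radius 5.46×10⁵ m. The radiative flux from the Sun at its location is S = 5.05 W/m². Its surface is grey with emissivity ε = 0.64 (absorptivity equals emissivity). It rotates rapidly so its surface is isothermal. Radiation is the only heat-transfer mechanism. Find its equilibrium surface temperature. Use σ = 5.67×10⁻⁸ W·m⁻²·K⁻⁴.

At equilibrium, absorbed power = emitted power.
Absorbing cross-section = πr² = 9.366×10¹¹ m²; emitting surface = 4πr² = 3.746×10¹² m² (ratio 4).
εS·A_cross = εσ·A_surf·T⁴  ⇒  T⁴ = S/(4σ)   (ε cancels).
T⁴ = 5.05/(4·5.67×10⁻⁸) = 2.227×10⁷ K⁴.
T = (2.227×10⁷)^(1/4).

T ≈ 68.7 K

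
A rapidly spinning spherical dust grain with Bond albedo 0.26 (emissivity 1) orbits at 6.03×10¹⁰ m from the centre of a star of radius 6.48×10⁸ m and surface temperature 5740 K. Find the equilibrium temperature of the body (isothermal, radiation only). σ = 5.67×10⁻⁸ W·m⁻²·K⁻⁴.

The star's surface emits σT_*⁴; at distance d the flux is S = σT_*⁴(R_*/d)².
S = 5.67×10⁻⁸·(5740)⁴·(6.48×10⁸/6.03×10¹⁰)² = 7108 W/m².
For an isothermal sphere T⁴ = (1−a)S/(4σ) = 2.319×10¹⁰ K⁴.

T ≈ 390 K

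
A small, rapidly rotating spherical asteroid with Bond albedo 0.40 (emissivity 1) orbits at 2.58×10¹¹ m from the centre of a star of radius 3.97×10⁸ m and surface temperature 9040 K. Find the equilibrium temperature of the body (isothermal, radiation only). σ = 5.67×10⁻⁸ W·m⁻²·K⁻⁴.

The star's surface emits σT_*⁴; at distance d the flux is S = σT_*⁴(R_*/d)².
S = 5.67×10⁻⁸·(9040)⁴·(3.97×10⁸/2.58×10¹¹)² = 896.6 W/m².
For an isothermal sphere T⁴ = (1−a)S/(4σ) = 2.372×10⁹ K⁴.

T ≈ 221 K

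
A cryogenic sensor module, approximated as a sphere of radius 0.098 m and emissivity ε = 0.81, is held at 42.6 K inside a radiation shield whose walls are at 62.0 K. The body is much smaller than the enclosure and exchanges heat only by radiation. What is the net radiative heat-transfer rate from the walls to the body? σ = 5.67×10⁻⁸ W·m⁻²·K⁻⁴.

For a small grey body in a large enclosure: P_net = εσA(T_body⁴ − T_wall⁴).
A = 4πr² = 0.1207 m²; T_body⁴ − T_wall⁴ = 3.293×10⁶ − 1.478×10⁷ = -1.148×10⁷ K⁴.
|P_net| = 0.81·5.67×10⁻⁸·0.1207·1.148×10⁷.

P_net ≈ 0.0636 W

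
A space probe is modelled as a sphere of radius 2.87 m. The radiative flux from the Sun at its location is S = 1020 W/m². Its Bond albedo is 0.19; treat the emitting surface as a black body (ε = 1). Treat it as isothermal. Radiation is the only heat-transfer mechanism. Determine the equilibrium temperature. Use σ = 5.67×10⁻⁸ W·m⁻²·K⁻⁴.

T ≈ 246 K

At equilibrium, absorbed power = emitted power.
Absorbing cross-section = πr² = 25.88 m²; emitting surface = 4πr² = 103.5 m² (ratio 4).
(1−a)S·A_cross = εσ·A_surf·T⁴  ⇒  T⁴ = (1−a)S/(4σ).
T⁴ = 0.810·1020/(4·5.67×10⁻⁸) = 3.643×10⁹ K⁴.
T = (3.643×10⁹)^(1/4).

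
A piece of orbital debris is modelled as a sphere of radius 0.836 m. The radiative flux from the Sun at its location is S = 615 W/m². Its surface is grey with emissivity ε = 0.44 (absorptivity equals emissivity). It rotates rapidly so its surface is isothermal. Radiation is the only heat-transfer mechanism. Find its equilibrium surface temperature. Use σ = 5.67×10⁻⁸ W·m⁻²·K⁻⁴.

T ≈ 228 K

At equilibrium, absorbed power = emitted power.
Absorbing cross-section = πr² = 2.196 m²; emitting surface = 4πr² = 8.783 m² (ratio 4).
εS·A_cross = εσ·A_surf·T⁴  ⇒  T⁴ = S/(4σ)   (ε cancels).
T⁴ = 615/(4·5.67×10⁻⁸) = 2.712×10⁹ K⁴.
T = (2.712×10⁹)^(1/4).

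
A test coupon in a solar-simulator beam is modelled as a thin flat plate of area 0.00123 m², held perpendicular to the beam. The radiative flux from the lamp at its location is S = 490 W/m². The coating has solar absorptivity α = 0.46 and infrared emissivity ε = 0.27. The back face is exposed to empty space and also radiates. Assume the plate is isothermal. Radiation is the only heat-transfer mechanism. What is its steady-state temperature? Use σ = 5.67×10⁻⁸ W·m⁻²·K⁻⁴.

At equilibrium, absorbed power = emitted power.
Absorbing cross-section = A = 0.001230 m²; emitting surface = 2A = 0.002460 m² (ratio 2).
αS·A_cross = εσ·A_surf·T⁴  ⇒  T⁴ = αS/(ε·2σ).
T⁴ = 0.460·490/(0.27·2·5.67×10⁻⁸) = 7.362×10⁹ K⁴.
T = (7.362×10⁹)^(1/4).

T ≈ 293 K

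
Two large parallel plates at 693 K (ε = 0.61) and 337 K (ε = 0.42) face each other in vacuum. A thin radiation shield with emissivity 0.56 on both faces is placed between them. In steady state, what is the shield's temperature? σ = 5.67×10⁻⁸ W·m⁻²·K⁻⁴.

T_s ≈ 608 K

In steady state the net flux on the hot side equals that on the cold side.
σ(T₁⁴−T_s⁴)/D₁ = σ(T_s⁴−T₂⁴)/D₂, with D₁ = 1/ε₁+1/ε_s−1 = 2.425, D₂ = 1/ε_s+1/ε₂−1 = 3.167.
Solve for T_s⁴: T_s⁴ = (D₂·T₁⁴ + D₁·T₂⁴)/(D₁+D₂) = 1.362×10¹¹ K⁴.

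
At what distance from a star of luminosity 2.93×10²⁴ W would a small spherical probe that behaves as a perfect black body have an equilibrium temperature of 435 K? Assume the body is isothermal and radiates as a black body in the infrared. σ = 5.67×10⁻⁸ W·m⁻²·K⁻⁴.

For an isothermal black-emitting sphere, (1−a)S·πr² = σ·4πr²·T⁴ ⇒ S = 4σT⁴/(1−a).
S = 4·5.67×10⁻⁸·(435)⁴/1.00 = 8121 W/m².
Flux falls as S = L/(4πd²), so d = √(L/(4πS)) = √(2.93×10²⁴/(4π·8121)).

d ≈ 5.36×10⁹ m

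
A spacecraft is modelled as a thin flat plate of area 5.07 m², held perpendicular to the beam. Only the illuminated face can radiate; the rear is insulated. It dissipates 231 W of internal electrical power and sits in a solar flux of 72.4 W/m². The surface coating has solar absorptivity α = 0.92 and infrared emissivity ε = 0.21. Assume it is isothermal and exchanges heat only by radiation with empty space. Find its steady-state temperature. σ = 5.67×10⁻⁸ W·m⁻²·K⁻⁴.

T ≈ 312 K

At steady state, absorbed solar power + internal power = radiated power.
Absorbed: α·S·A_cross = 0.92·72.4·5.070 = 337.7 W (cross-section A).
Total input = 337.7 + 231 = 568.7 W.
Radiated: εσ·A_surf·T⁴ with A_surf = A = 5.070 m².
T⁴ = 568.7/(0.21·5.67×10⁻⁸·5.070) = 9.421×10⁹ K⁴.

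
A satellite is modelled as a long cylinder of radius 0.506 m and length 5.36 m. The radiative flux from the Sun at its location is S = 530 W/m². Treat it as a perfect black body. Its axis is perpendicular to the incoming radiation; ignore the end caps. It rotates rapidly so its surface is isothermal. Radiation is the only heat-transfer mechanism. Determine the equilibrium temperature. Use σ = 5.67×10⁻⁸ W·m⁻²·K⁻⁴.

T ≈ 234 K

At equilibrium, absorbed power = emitted power.
Absorbing cross-section = 2rL = 5.424 m²; emitting surface = 2πrL = 17.04 m² (ratio π).
S·A_cross = εσ·A_surf·T⁴  ⇒  T⁴ = S/(πσ).
T⁴ = 1.00·530/(π·5.67×10⁻⁸) = 2.975×10⁹ K⁴.
T = (2.975×10⁹)^(1/4).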